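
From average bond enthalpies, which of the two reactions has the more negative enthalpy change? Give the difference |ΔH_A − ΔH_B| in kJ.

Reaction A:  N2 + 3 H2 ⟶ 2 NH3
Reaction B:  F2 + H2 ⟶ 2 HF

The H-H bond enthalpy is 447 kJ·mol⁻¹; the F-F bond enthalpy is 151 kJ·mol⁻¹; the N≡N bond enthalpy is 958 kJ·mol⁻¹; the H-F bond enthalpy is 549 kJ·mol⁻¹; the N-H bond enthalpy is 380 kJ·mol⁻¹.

Reaction B, by 519 kJ

Reaction A:
  Bonds broken (reactants):
    H-H: 3 × 447 = 1341
    N≡N: 1 × 958 = 958
    Σ(broken) = 2299 kJ
  Bonds formed (products):
    N-H: 6 × 380 = 2280
    Σ(formed) = 2280 kJ
  ΔH_A = 2299 − 2280 = +19 kJ
Reaction B:
  Bonds broken (reactants):
    F-F: 1 × 151 = 151
    H-H: 1 × 447 = 447
    Σ(broken) = 598 kJ
  Bonds formed (products):
    H-F: 2 × 549 = 1098
    Σ(formed) = 1098 kJ
  ΔH_B = 598 − 1098 = −500 kJ
ΔH_A − ΔH_B = +519 kJ, so reaction B has the more negative ΔH; |ΔH_A − ΔH_B| = 519 kJ.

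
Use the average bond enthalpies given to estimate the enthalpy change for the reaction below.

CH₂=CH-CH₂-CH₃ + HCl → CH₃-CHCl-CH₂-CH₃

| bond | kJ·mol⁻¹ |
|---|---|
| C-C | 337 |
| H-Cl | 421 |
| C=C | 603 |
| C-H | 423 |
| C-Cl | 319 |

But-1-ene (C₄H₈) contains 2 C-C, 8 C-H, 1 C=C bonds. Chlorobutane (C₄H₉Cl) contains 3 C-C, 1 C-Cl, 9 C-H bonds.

ΔH ≈ −55 kJ

Bonds broken (reactants):
  C-C: 2 × 337 = 674
  C-H: 8 × 423 = 3384
  C=C: 1 × 603 = 603
  H-Cl: 1 × 421 = 421
  Σ(broken) = 5082 kJ
Bonds formed (products):
  C-C: 3 × 337 = 1011
  C-Cl: 1 × 319 = 319
  C-H: 9 × 423 = 3807
  Σ(formed) = 5137 kJ
ΔH = Σ(broken) − Σ(formed) = 5082 − 5137 = −55 kJ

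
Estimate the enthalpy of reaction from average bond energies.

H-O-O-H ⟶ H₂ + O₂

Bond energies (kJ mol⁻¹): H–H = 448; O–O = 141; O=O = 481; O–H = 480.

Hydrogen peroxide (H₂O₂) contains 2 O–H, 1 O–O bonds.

Bonds broken (reactants):
  O–H: 2 × 480 = 960
  O–O: 1 × 141 = 141
  Σ(broken) = 1101 kJ
Bonds formed (products):
  H–H: 1 × 448 = 448
  O=O: 1 × 481 = 481
  Σ(formed) = 929 kJ
ΔH = Σ(broken) − Σ(formed) = 1101 − 929 = +172 kJ

ΔH ≈ +172 kJ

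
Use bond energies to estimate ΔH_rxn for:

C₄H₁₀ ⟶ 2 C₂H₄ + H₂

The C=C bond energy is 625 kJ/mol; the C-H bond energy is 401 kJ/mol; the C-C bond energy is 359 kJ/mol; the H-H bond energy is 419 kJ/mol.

Bonds broken (reactants):
  C-C: 3 × 359 = 1077
  C-H: 10 × 401 = 4010
  Σ(broken) = 5087 kJ
Bonds formed (products):
  C-H: 8 × 401 = 3208
  C=C: 2 × 625 = 1250
  H-H: 1 × 419 = 419
  Σ(formed) = 4877 kJ
ΔH = Σ(broken) − Σ(formed) = 5087 − 4877 = +210 kJ

ΔH ≈ +210 kJ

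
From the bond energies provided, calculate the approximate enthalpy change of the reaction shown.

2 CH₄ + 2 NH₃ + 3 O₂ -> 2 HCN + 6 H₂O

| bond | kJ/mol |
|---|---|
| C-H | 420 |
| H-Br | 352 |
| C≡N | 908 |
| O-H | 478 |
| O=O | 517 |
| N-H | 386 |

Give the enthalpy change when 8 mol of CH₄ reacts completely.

ΔH = −4660 kJ

Bonds broken (reactants):
  C-H: 8 × 420 = 3360
  N-H: 6 × 386 = 2316
  O=O: 3 × 517 = 1551
  Σ(broken) = 7227 kJ
Bonds formed (products):
  C≡N: 2 × 908 = 1816
  C-H: 2 × 420 = 840
  O-H: 12 × 478 = 5736
  Σ(formed) = 8392 kJ
ΔH = Σ(broken) − Σ(formed) = 7227 − 8392 = −1165 kJ
For 4× the reaction as written: 4 × (−1165) = −4660 kJ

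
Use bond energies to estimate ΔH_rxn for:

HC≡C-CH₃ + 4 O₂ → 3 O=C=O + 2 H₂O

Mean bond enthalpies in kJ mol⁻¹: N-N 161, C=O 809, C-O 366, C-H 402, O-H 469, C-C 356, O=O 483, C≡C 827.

Bonds broken (reactants):
  C≡C: 1 × 827 = 827
  C-C: 1 × 356 = 356
  C-H: 4 × 402 = 1608
  O=O: 4 × 483 = 1932
  Σ(broken) = 4723 kJ
Bonds formed (products):
  C=O: 6 × 809 = 4854
  O-H: 4 × 469 = 1876
  Σ(formed) = 6730 kJ
ΔH = Σ(broken) − Σ(formed) = 4723 − 6730 = −2007 kJ

ΔH ≈ −2007 kJ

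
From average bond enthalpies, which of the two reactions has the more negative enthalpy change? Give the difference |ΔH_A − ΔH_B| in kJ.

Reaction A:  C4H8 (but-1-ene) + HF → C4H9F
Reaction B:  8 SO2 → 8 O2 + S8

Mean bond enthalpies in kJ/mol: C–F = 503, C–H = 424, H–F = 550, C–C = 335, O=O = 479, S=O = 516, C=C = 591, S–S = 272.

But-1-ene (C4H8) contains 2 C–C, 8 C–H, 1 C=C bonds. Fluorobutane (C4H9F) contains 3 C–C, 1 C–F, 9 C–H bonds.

Reaction A:
  Bonds broken (reactants):
    C–C: 2 × 335 = 670
    C–H: 8 × 424 = 3392
    C=C: 1 × 591 = 591
    H–F: 1 × 550 = 550
    Σ(broken) = 5203 kJ
  Bonds formed (products):
    C–C: 3 × 335 = 1005
    C–F: 1 × 503 = 503
    C–H: 9 × 424 = 3816
    Σ(formed) = 5324 kJ
  ΔH_A = 5203 − 5324 = −121 kJ
Reaction B:
  Bonds broken (reactants):
    S=O: 16 × 516 = 8256
    Σ(broken) = 8256 kJ
  Bonds formed (products):
    O=O: 8 × 479 = 3832
    S–S: 8 × 272 = 2176
    Σ(formed) = 6008 kJ
  ΔH_B = 8256 − 6008 = +2248 kJ
ΔH_A − ΔH_B = −2369 kJ, so reaction A has the more negative ΔH; |ΔH_A − ΔH_B| = 2369 kJ.

Reaction A, by 2369 kJ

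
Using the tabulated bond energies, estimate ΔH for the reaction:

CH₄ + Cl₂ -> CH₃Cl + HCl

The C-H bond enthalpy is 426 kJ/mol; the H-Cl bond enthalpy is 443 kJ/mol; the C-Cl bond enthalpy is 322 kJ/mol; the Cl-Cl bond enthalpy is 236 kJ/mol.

ΔH ≈ −103 kJ

Bonds broken (reactants):
  C-H: 4 × 426 = 1704
  Cl-Cl: 1 × 236 = 236
  Σ(broken) = 1940 kJ
Bonds formed (products):
  C-Cl: 1 × 322 = 322
  C-H: 3 × 426 = 1278
  H-Cl: 1 × 443 = 443
  Σ(formed) = 2043 kJ
ΔH = Σ(broken) − Σ(formed) = 1940 − 2043 = −103 kJ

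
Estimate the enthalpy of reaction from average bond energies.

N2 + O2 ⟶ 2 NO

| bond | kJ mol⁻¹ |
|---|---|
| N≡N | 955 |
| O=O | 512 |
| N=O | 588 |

ΔH ≈ +291 kJ

Bonds broken (reactants):
  N≡N: 1 × 955 = 955
  O=O: 1 × 512 = 512
  Σ(broken) = 1467 kJ
Bonds formed (products):
  N=O: 2 × 588 = 1176
  Σ(formed) = 1176 kJ
ΔH = Σ(broken) − Σ(formed) = 1467 − 1176 = +291 kJ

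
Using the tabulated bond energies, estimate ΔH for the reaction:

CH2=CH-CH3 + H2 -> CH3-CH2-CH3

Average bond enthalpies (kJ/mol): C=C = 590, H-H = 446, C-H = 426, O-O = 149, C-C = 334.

Bonds broken (reactants):
  C-C: 1 × 334 = 334
  C-H: 6 × 426 = 2556
  C=C: 1 × 590 = 590
  H-H: 1 × 446 = 446
  Σ(broken) = 3926 kJ
Bonds formed (products):
  C-C: 2 × 334 = 668
  C-H: 8 × 426 = 3408
  Σ(formed) = 4076 kJ
ΔH = Σ(broken) − Σ(formed) = 3926 − 4076 = −150 kJ

ΔH ≈ −150 kJ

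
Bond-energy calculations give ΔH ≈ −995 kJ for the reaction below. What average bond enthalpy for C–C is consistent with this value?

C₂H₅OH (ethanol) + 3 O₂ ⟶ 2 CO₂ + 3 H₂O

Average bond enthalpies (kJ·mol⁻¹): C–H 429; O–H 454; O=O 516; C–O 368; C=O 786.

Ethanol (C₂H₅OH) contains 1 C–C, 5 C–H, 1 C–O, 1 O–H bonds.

D(C–C) ≈ 358 kJ/mol

Let D be the C–C bond energy.
Σ(broken) = 1×D + 5×429 + 1×368 + 1×454 + 3×516 = 4515 + D
Σ(formed) = 4×786 + 6×454 = 5868
ΔH = Σ(broken) − Σ(formed) = (4515 + D) − (5868) = −1353 + D
Setting this equal to −995 kJ gives D = 358 kJ/mol.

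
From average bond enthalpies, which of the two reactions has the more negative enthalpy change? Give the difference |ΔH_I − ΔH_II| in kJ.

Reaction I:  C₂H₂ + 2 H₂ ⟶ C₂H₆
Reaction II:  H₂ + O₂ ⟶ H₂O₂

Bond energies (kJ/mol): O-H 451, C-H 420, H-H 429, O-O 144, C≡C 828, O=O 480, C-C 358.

Reaction I:
  Bonds broken (reactants):
    C≡C: 1 × 828 = 828
    C-H: 2 × 420 = 840
    H-H: 2 × 429 = 858
    Σ(broken) = 2526 kJ
  Bonds formed (products):
    C-C: 1 × 358 = 358
    C-H: 6 × 420 = 2520
    Σ(formed) = 2878 kJ
  ΔH_I = 2526 − 2878 = −352 kJ
Reaction II:
  Bonds broken (reactants):
    H-H: 1 × 429 = 429
    O=O: 1 × 480 = 480
    Σ(broken) = 909 kJ
  Bonds formed (products):
    O-H: 2 × 451 = 902
    O-O: 1 × 144 = 144
    Σ(formed) = 1046 kJ
  ΔH_II = 909 − 1046 = −137 kJ
ΔH_I − ΔH_II = −215 kJ, so reaction I has the more negative ΔH; |ΔH_I − ΔH_II| = 215 kJ.

Reaction I, by 215 kJ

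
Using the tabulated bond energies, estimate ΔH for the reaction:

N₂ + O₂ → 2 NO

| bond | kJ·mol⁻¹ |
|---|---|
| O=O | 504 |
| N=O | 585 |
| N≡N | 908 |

ΔH ≈ +242 kJ

Bonds broken (reactants):
  N≡N: 1 × 908 = 908
  O=O: 1 × 504 = 504
  Σ(broken) = 1412 kJ
Bonds formed (products):
  N=O: 2 × 585 = 1170
  Σ(formed) = 1170 kJ
ΔH = Σ(broken) − Σ(formed) = 1412 − 1170 = +242 kJ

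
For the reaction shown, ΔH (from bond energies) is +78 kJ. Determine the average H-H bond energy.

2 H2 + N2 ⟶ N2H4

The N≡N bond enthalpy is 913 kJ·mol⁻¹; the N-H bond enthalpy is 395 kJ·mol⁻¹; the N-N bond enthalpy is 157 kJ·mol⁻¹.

Let D be the H-H bond energy.
Σ(broken) = 2×D + 1×913 = 913 + 2D
Σ(formed) = 4×395 + 1×157 = 1737
ΔH = Σ(broken) − Σ(formed) = (913 + 2D) − (1737) = −824 + 2D
Setting this equal to +78 kJ gives 2D = 902, so D = 451 kJ/mol.

D(H-H) ≈ 451 kJ/mol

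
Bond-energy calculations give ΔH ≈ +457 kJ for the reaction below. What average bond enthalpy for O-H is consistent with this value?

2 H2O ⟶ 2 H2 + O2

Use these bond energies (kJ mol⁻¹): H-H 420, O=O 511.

D(O-H) ≈ 452 kJ/mol

Let D be the O-H bond energy.
Σ(broken) = 4×D = 4D
Σ(formed) = 2×420 + 1×511 = 1351
ΔH = Σ(broken) − Σ(formed) = (4D) − (1351) = −1351 + 4D
Setting this equal to +457 kJ gives 4D = 1808, so D = 452 kJ/mol.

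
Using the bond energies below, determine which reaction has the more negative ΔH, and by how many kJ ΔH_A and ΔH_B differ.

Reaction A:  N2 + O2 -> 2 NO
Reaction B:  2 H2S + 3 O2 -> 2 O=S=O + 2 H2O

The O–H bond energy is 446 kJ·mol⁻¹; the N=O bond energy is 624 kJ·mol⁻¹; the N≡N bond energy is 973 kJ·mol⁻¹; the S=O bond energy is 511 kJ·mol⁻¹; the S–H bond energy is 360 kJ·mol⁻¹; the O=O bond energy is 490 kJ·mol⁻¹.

Reaction B, by 1133 kJ

Reaction A:
  Bonds broken (reactants):
    N≡N: 1 × 973 = 973
    O=O: 1 × 490 = 490
    Σ(broken) = 1463 kJ
  Bonds formed (products):
    N=O: 2 × 624 = 1248
    Σ(formed) = 1248 kJ
  ΔH_A = 1463 − 1248 = +215 kJ
Reaction B:
  Bonds broken (reactants):
    O=O: 3 × 490 = 1470
    S–H: 4 × 360 = 1440
    Σ(broken) = 2910 kJ
  Bonds formed (products):
    O–H: 4 × 446 = 1784
    S=O: 4 × 511 = 2044
    Σ(formed) = 3828 kJ
  ΔH_B = 2910 − 3828 = −918 kJ
ΔH_A − ΔH_B = +1133 kJ, so reaction B has the more negative ΔH; |ΔH_A − ΔH_B| = 1133 kJ.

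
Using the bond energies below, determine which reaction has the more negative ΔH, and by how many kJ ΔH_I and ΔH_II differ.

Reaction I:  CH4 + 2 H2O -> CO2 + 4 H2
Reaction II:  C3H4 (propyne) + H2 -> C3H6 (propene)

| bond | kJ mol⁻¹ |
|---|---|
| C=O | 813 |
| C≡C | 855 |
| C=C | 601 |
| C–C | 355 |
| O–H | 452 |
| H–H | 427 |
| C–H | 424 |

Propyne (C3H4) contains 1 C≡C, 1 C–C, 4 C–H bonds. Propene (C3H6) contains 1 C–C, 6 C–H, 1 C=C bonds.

Reaction I:
  Bonds broken (reactants):
    C–H: 4 × 424 = 1696
    O–H: 4 × 452 = 1808
    Σ(broken) = 3504 kJ
  Bonds formed (products):
    C=O: 2 × 813 = 1626
    H–H: 4 × 427 = 1708
    Σ(formed) = 3334 kJ
  ΔH_I = 3504 − 3334 = +170 kJ
Reaction II:
  Bonds broken (reactants):
    C≡C: 1 × 855 = 855
    C–C: 1 × 355 = 355
    C–H: 4 × 424 = 1696
    H–H: 1 × 427 = 427
    Σ(broken) = 3333 kJ
  Bonds formed (products):
    C–C: 1 × 355 = 355
    C–H: 6 × 424 = 2544
    C=C: 1 × 601 = 601
    Σ(formed) = 3500 kJ
  ΔH_II = 3333 − 3500 = −167 kJ
ΔH_I − ΔH_II = +337 kJ, so reaction II has the more negative ΔH; |ΔH_I − ΔH_II| = 337 kJ.

Reaction II, by 337 kJ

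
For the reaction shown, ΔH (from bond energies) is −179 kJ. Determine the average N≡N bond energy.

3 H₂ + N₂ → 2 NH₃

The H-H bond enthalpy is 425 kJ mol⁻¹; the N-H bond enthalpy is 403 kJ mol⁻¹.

D(N≡N) ≈ 964 kJ/mol

Let D be the N≡N bond energy.
Σ(broken) = 3×425 + 1×D = 1275 + D
Σ(formed) = 6×403 = 2418
ΔH = Σ(broken) − Σ(formed) = (1275 + D) − (2418) = −1143 + D
Setting this equal to −179 kJ gives D = 964 kJ/mol.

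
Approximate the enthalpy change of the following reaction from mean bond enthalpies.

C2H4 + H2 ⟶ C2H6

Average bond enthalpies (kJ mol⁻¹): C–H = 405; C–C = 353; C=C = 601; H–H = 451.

Bonds broken (reactants):
  C–H: 4 × 405 = 1620
  C=C: 1 × 601 = 601
  H–H: 1 × 451 = 451
  Σ(broken) = 2672 kJ
Bonds formed (products):
  C–C: 1 × 353 = 353
  C–H: 6 × 405 = 2430
  Σ(formed) = 2783 kJ
ΔH = Σ(broken) − Σ(formed) = 2672 − 2783 = −111 kJ

ΔH ≈ −111 kJ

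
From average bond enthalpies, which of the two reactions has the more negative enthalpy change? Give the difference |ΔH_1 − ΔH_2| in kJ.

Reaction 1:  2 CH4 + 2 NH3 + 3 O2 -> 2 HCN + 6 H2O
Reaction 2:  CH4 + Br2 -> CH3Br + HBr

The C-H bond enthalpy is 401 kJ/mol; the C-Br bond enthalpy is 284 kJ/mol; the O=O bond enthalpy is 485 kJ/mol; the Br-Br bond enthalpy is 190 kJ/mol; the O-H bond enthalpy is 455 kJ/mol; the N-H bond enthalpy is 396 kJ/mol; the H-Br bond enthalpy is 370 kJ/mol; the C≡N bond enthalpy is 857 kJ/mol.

Reaction 1, by 874 kJ

Reaction 1:
  Bonds broken (reactants):
    C-H: 8 × 401 = 3208
    N-H: 6 × 396 = 2376
    O=O: 3 × 485 = 1455
    Σ(broken) = 7039 kJ
  Bonds formed (products):
    C≡N: 2 × 857 = 1714
    C-H: 2 × 401 = 802
    O-H: 12 × 455 = 5460
    Σ(formed) = 7976 kJ
  ΔH_1 = 7039 − 7976 = −937 kJ
Reaction 2:
  Bonds broken (reactants):
    Br-Br: 1 × 190 = 190
    C-H: 4 × 401 = 1604
    Σ(broken) = 1794 kJ
  Bonds formed (products):
    C-Br: 1 × 284 = 284
    C-H: 3 × 401 = 1203
    H-Br: 1 × 370 = 370
    Σ(formed) = 1857 kJ
  ΔH_2 = 1794 − 1857 = −63 kJ
ΔH_1 − ΔH_2 = −874 kJ, so reaction 1 has the more negative ΔH; |ΔH_1 − ΔH_2| = 874 kJ.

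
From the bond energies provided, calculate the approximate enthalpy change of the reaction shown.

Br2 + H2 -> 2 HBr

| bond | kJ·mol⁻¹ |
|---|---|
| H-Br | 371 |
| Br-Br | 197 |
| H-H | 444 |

ΔH ≈ −101 kJ

Bonds broken (reactants):
  Br-Br: 1 × 197 = 197
  H-H: 1 × 444 = 444
  Σ(broken) = 641 kJ
Bonds formed (products):
  H-Br: 2 × 371 = 742
  Σ(formed) = 742 kJ
ΔH = Σ(broken) − Σ(formed) = 641 − 742 = −101 kJ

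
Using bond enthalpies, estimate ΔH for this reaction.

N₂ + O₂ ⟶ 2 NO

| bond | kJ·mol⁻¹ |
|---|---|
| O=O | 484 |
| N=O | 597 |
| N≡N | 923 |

ΔH ≈ +213 kJ

Bonds broken (reactants):
  N≡N: 1 × 923 = 923
  O=O: 1 × 484 = 484
  Σ(broken) = 1407 kJ
Bonds formed (products):
  N=O: 2 × 597 = 1194
  Σ(formed) = 1194 kJ
ΔH = Σ(broken) − Σ(formed) = 1407 − 1194 = +213 kJ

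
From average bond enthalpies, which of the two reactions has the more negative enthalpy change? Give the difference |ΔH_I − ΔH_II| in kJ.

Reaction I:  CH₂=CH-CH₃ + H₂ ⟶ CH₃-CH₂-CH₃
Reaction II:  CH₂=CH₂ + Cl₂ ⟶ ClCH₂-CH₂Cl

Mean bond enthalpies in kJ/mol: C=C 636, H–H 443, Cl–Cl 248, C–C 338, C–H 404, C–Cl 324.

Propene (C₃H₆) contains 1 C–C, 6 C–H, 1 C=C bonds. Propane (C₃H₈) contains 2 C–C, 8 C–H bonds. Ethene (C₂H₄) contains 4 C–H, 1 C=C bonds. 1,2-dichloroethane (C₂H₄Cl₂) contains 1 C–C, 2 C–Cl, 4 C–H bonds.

Reaction I:
  Bonds broken (reactants):
    C–C: 1 × 338 = 338
    C–H: 6 × 404 = 2424
    C=C: 1 × 636 = 636
    H–H: 1 × 443 = 443
    Σ(broken) = 3841 kJ
  Bonds formed (products):
    C–C: 2 × 338 = 676
    C–H: 8 × 404 = 3232
    Σ(formed) = 3908 kJ
  ΔH_I = 3841 − 3908 = −67 kJ
Reaction II:
  Bonds broken (reactants):
    C–H: 4 × 404 = 1616
    C=C: 1 × 636 = 636
    Cl–Cl: 1 × 248 = 248
    Σ(broken) = 2500 kJ
  Bonds formed (products):
    C–C: 1 × 338 = 338
    C–Cl: 2 × 324 = 648
    C–H: 4 × 404 = 1616
    Σ(formed) = 2602 kJ
  ΔH_II = 2500 − 2602 = −102 kJ
ΔH_I − ΔH_II = +35 kJ, so reaction II has the more negative ΔH; |ΔH_I − ΔH_II| = 35 kJ.

Reaction II, by 35 kJ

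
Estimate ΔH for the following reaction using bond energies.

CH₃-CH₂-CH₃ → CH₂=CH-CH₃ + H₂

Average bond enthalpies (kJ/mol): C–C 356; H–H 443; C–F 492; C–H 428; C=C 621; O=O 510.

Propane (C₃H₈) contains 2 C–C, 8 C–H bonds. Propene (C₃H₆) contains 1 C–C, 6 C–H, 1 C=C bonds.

Bonds broken (reactants):
  C–C: 2 × 356 = 712
  C–H: 8 × 428 = 3424
  Σ(broken) = 4136 kJ
Bonds formed (products):
  C–C: 1 × 356 = 356
  C–H: 6 × 428 = 2568
  C=C: 1 × 621 = 621
  H–H: 1 × 443 = 443
  Σ(formed) = 3988 kJ
ΔH = Σ(broken) − Σ(formed) = 4136 − 3988 = +148 kJ

ΔH ≈ +148 kJ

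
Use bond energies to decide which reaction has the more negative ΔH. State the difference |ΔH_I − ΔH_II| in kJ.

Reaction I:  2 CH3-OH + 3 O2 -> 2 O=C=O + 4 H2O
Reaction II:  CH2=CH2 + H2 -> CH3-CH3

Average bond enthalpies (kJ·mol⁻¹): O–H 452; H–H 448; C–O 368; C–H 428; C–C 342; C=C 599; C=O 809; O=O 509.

Reaction I, by 966 kJ

Reaction I:
  Bonds broken (reactants):
    C–H: 6 × 428 = 2568
    C–O: 2 × 368 = 736
    O–H: 2 × 452 = 904
    O=O: 3 × 509 = 1527
    Σ(broken) = 5735 kJ
  Bonds formed (products):
    C=O: 4 × 809 = 3236
    O–H: 8 × 452 = 3616
    Σ(formed) = 6852 kJ
  ΔH_I = 5735 − 6852 = −1117 kJ
Reaction II:
  Bonds broken (reactants):
    C–H: 4 × 428 = 1712
    C=C: 1 × 599 = 599
    H–H: 1 × 448 = 448
    Σ(broken) = 2759 kJ
  Bonds formed (products):
    C–C: 1 × 342 = 342
    C–H: 6 × 428 = 2568
    Σ(formed) = 2910 kJ
  ΔH_II = 2759 − 2910 = −151 kJ
ΔH_I − ΔH_II = −966 kJ, so reaction I has the more negative ΔH; |ΔH_I − ΔH_II| = 966 kJ.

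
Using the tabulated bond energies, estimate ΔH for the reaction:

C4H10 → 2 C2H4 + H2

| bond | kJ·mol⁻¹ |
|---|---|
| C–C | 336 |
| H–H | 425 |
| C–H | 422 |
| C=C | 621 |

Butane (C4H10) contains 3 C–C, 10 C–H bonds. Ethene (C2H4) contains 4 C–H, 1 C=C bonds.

Bonds broken (reactants):
  C–C: 3 × 336 = 1008
  C–H: 10 × 422 = 4220
  Σ(broken) = 5228 kJ
Bonds formed (products):
  C–H: 8 × 422 = 3376
  C=C: 2 × 621 = 1242
  H–H: 1 × 425 = 425
  Σ(formed) = 5043 kJ
ΔH = Σ(broken) − Σ(formed) = 5228 − 5043 = +185 kJ

ΔH ≈ +185 kJ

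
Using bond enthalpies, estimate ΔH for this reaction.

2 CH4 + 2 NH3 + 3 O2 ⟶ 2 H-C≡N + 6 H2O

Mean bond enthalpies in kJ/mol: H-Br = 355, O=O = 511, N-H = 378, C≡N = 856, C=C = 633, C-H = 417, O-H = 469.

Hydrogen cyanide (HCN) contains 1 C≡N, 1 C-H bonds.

ΔH ≈ −1037 kJ

Bonds broken (reactants):
  C-H: 8 × 417 = 3336
  N-H: 6 × 378 = 2268
  O=O: 3 × 511 = 1533
  Σ(broken) = 7137 kJ
Bonds formed (products):
  C≡N: 2 × 856 = 1712
  C-H: 2 × 417 = 834
  O-H: 12 × 469 = 5628
  Σ(formed) = 8174 kJ
ΔH = Σ(broken) − Σ(formed) = 7137 − 8174 = −1037 kJ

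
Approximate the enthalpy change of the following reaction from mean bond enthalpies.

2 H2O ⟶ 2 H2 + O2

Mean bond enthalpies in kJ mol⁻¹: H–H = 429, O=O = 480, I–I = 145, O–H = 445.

Bonds broken (reactants):
  O–H: 4 × 445 = 1780
  Σ(broken) = 1780 kJ
Bonds formed (products):
  H–H: 2 × 429 = 858
  O=O: 1 × 480 = 480
  Σ(formed) = 1338 kJ
ΔH = Σ(broken) − Σ(formed) = 1780 − 1338 = +442 kJ

ΔH ≈ +442 kJ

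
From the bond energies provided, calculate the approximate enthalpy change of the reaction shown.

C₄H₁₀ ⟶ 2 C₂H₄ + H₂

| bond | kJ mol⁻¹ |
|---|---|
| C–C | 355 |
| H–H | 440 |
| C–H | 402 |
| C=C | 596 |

ΔH ≈ +237 kJ

Bonds broken (reactants):
  C–C: 3 × 355 = 1065
  C–H: 10 × 402 = 4020
  Σ(broken) = 5085 kJ
Bonds formed (products):
  C–H: 8 × 402 = 3216
  C=C: 2 × 596 = 1192
  H–H: 1 × 440 = 440
  Σ(formed) = 4848 kJ
ΔH = Σ(broken) − Σ(formed) = 5085 − 4848 = +237 kJ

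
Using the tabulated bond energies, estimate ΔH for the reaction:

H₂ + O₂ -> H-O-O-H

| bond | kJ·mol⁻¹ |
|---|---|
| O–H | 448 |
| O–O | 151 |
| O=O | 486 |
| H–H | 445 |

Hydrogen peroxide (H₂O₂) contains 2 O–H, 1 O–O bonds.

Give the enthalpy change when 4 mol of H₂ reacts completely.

Bonds broken (reactants):
  H–H: 1 × 445 = 445
  O=O: 1 × 486 = 486
  Σ(broken) = 931 kJ
Bonds formed (products):
  O–H: 2 × 448 = 896
  O–O: 1 × 151 = 151
  Σ(formed) = 1047 kJ
ΔH = Σ(broken) − Σ(formed) = 931 − 1047 = −116 kJ
For 4× the reaction as written: 4 × (−116) = −464 kJ

ΔH = −464 kJ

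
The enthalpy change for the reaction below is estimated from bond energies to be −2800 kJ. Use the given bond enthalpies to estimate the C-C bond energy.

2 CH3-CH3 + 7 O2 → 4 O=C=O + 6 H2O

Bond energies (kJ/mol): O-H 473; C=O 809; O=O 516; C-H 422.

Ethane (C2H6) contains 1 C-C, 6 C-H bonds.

Let D be the C-C bond energy.
Σ(broken) = 2×D + 12×422 + 7×516 = 8676 + 2D
Σ(formed) = 8×809 + 12×473 = 12148
ΔH = Σ(broken) − Σ(formed) = (8676 + 2D) − (12148) = −3472 + 2D
Setting this equal to −2800 kJ gives 2D = 672, so D = 336 kJ/mol.

D(C-C) ≈ 336 kJ/mol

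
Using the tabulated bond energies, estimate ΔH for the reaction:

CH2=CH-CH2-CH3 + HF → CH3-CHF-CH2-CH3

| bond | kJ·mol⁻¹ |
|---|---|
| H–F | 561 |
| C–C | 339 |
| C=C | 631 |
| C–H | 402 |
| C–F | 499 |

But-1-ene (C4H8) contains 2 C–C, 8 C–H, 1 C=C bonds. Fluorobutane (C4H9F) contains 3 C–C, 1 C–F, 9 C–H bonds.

ΔH ≈ −48 kJ

Bonds broken (reactants):
  C–C: 2 × 339 = 678
  C–H: 8 × 402 = 3216
  C=C: 1 × 631 = 631
  H–F: 1 × 561 = 561
  Σ(broken) = 5086 kJ
Bonds formed (products):
  C–C: 3 × 339 = 1017
  C–F: 1 × 499 = 499
  C–H: 9 × 402 = 3618
  Σ(formed) = 5134 kJ
ΔH = Σ(broken) − Σ(formed) = 5086 − 5134 = −48 kJ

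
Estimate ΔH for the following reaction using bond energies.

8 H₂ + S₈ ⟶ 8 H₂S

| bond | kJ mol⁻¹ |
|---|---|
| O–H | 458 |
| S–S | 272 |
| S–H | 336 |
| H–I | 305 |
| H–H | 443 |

Bonds broken (reactants):
  H–H: 8 × 443 = 3544
  S–S: 8 × 272 = 2176
  Σ(broken) = 5720 kJ
Bonds formed (products):
  S–H: 16 × 336 = 5376
  Σ(formed) = 5376 kJ
ΔH = Σ(broken) − Σ(formed) = 5720 − 5376 = +344 kJ

ΔH ≈ +344 kJ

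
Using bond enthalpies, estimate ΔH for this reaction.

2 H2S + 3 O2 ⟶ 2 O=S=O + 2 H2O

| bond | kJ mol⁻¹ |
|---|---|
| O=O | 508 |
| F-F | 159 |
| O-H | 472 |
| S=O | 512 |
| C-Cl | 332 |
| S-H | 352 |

Bonds broken (reactants):
  O=O: 3 × 508 = 1524
  S-H: 4 × 352 = 1408
  Σ(broken) = 2932 kJ
Bonds formed (products):
  O-H: 4 × 472 = 1888
  S=O: 4 × 512 = 2048
  Σ(formed) = 3936 kJ
ΔH = Σ(broken) − Σ(formed) = 2932 − 3936 = −1004 kJ

ΔH ≈ −1004 kJ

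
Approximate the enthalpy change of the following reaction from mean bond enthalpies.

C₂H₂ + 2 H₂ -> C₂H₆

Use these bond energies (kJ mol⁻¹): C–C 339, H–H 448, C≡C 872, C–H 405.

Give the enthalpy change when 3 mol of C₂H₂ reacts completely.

Bonds broken (reactants):
  C≡C: 1 × 872 = 872
  C–H: 2 × 405 = 810
  H–H: 2 × 448 = 896
  Σ(broken) = 2578 kJ
Bonds formed (products):
  C–C: 1 × 339 = 339
  C–H: 6 × 405 = 2430
  Σ(formed) = 2769 kJ
ΔH = Σ(broken) − Σ(formed) = 2578 − 2769 = −191 kJ
For 3× the reaction as written: 3 × (−191) = −573 kJ

ΔH = −573 kJ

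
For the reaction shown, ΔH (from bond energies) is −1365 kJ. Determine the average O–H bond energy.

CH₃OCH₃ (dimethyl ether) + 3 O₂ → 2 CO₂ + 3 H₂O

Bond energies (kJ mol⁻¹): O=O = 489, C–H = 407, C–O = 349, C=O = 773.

Let D be the O–H bond energy.
Σ(broken) = 6×407 + 2×349 + 3×489 = 4607
Σ(formed) = 4×773 + 6×D = 3092 + 6D
ΔH = Σ(broken) − Σ(formed) = (4607) − (3092 + 6D) = +1515 − 6D
Setting this equal to −1365 kJ gives 6D = 2880, so D = 480 kJ/mol.

D(O–H) ≈ 480 kJ/mol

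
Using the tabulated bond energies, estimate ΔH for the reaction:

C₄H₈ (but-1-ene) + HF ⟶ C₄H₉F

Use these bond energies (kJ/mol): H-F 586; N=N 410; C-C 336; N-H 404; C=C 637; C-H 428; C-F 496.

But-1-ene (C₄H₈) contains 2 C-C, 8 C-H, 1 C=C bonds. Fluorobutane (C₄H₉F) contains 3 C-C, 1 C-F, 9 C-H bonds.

Bonds broken (reactants):
  C-C: 2 × 336 = 672
  C-H: 8 × 428 = 3424
  C=C: 1 × 637 = 637
  H-F: 1 × 586 = 586
  Σ(broken) = 5319 kJ
Bonds formed (products):
  C-C: 3 × 336 = 1008
  C-F: 1 × 496 = 496
  C-H: 9 × 428 = 3852
  Σ(formed) = 5356 kJ
ΔH = Σ(broken) − Σ(formed) = 5319 − 5356 = −37 kJ

ΔH ≈ −37 kJ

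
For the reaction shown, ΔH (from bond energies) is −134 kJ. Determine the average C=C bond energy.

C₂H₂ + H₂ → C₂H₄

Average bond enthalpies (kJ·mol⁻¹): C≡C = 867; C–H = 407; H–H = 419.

Let D be the C=C bond energy.
Σ(broken) = 1×867 + 2×407 + 1×419 = 2100
Σ(formed) = 4×407 + 1×D = 1628 + D
ΔH = Σ(broken) − Σ(formed) = (2100) − (1628 + D) = +472 − D
Setting this equal to −134 kJ gives D = 606 kJ/mol.

D(C=C) ≈ 606 kJ/mol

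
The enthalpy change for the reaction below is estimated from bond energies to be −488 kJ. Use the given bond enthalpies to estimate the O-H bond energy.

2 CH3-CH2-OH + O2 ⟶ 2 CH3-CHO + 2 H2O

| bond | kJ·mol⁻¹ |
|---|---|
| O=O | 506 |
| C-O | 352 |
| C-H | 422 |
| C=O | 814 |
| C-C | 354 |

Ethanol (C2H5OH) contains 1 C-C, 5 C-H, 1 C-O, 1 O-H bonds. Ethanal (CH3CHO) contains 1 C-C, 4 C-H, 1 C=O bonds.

Let D be the O-H bond energy.
Σ(broken) = 2×354 + 10×422 + 2×352 + 2×D + 1×506 = 6138 + 2D
Σ(formed) = 2×354 + 8×422 + 2×814 + 4×D = 5712 + 4D
ΔH = Σ(broken) − Σ(formed) = (6138 + 2D) − (5712 + 4D) = +426 − 2D
Setting this equal to −488 kJ gives 2D = 914, so D = 457 kJ/mol.

D(O-H) ≈ 457 kJ/mol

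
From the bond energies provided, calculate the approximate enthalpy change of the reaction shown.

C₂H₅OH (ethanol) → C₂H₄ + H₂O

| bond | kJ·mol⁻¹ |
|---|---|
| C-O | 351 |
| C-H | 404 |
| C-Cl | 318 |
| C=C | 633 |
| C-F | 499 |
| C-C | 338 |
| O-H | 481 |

Bonds broken (reactants):
  C-C: 1 × 338 = 338
  C-H: 5 × 404 = 2020
  C-O: 1 × 351 = 351
  O-H: 1 × 481 = 481
  Σ(broken) = 3190 kJ
Bonds formed (products):
  C-H: 4 × 404 = 1616
  C=C: 1 × 633 = 633
  O-H: 2 × 481 = 962
  Σ(formed) = 3211 kJ
ΔH = Σ(broken) − Σ(formed) = 3190 − 3211 = −21 kJ

ΔH ≈ −21 kJ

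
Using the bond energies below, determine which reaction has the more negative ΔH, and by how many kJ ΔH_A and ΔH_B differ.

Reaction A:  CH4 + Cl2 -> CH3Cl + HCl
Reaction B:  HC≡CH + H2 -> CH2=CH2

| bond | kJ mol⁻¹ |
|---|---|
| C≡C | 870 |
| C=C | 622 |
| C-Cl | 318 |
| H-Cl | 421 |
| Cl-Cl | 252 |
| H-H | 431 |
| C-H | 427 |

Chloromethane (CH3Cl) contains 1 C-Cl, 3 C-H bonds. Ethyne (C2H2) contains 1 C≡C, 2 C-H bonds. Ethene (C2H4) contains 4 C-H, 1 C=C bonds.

Reaction A:
  Bonds broken (reactants):
    C-H: 4 × 427 = 1708
    Cl-Cl: 1 × 252 = 252
    Σ(broken) = 1960 kJ
  Bonds formed (products):
    C-Cl: 1 × 318 = 318
    C-H: 3 × 427 = 1281
    H-Cl: 1 × 421 = 421
    Σ(formed) = 2020 kJ
  ΔH_A = 1960 − 2020 = −60 kJ
Reaction B:
  Bonds broken (reactants):
    C≡C: 1 × 870 = 870
    C-H: 2 × 427 = 854
    H-H: 1 × 431 = 431
    Σ(broken) = 2155 kJ
  Bonds formed (products):
    C-H: 4 × 427 = 1708
    C=C: 1 × 622 = 622
    Σ(formed) = 2330 kJ
  ΔH_B = 2155 − 2330 = −175 kJ
ΔH_A − ΔH_B = +115 kJ, so reaction B has the more negative ΔH; |ΔH_A − ΔH_B| = 115 kJ.

Reaction B, by 115 kJ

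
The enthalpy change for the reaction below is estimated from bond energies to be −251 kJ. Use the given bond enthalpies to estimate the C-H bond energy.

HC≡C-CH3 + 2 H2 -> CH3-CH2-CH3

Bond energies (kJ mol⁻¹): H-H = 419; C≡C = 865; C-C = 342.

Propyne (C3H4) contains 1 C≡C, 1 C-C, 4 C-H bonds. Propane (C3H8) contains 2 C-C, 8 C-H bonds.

Let D be the C-H bond energy.
Σ(broken) = 1×865 + 1×342 + 4×D + 2×419 = 2045 + 4D
Σ(formed) = 2×342 + 8×D = 684 + 8D
ΔH = Σ(broken) − Σ(formed) = (2045 + 4D) − (684 + 8D) = +1361 − 4D
Setting this equal to −251 kJ gives 4D = 1612, so D = 403 kJ/mol.

D(C-H) ≈ 403 kJ/mol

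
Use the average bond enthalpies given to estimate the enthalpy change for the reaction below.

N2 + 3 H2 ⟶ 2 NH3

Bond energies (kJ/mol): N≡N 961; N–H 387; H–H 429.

ΔH ≈ −74 kJ

Bonds broken (reactants):
  H–H: 3 × 429 = 1287
  N≡N: 1 × 961 = 961
  Σ(broken) = 2248 kJ
Bonds formed (products):
  N–H: 6 × 387 = 2322
  Σ(formed) = 2322 kJ
ΔH = Σ(broken) − Σ(formed) = 2248 − 2322 = −74 kJ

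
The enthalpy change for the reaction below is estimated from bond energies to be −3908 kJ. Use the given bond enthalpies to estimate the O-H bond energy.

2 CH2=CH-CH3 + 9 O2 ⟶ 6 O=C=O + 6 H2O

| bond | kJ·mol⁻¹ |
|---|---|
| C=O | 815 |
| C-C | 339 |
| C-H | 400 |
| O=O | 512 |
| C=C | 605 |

D(O-H) ≈ 452 kJ/mol

Let D be the O-H bond energy.
Σ(broken) = 2×339 + 12×400 + 2×605 + 9×512 = 11296
Σ(formed) = 12×815 + 12×D = 9780 + 12D
ΔH = Σ(broken) − Σ(formed) = (11296) − (9780 + 12D) = +1516 − 12D
Setting this equal to −3908 kJ gives 12D = 5424, so D = 452 kJ/mol.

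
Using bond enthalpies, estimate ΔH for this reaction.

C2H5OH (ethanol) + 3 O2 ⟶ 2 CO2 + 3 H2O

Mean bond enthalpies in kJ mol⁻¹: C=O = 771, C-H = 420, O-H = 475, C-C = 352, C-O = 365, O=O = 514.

Bonds broken (reactants):
  C-C: 1 × 352 = 352
  C-H: 5 × 420 = 2100
  C-O: 1 × 365 = 365
  O-H: 1 × 475 = 475
  O=O: 3 × 514 = 1542
  Σ(broken) = 4834 kJ
Bonds formed (products):
  C=O: 4 × 771 = 3084
  O-H: 6 × 475 = 2850
  Σ(formed) = 5934 kJ
ΔH = Σ(broken) − Σ(formed) = 4834 − 5934 = −1100 kJ

ΔH ≈ −1100 kJ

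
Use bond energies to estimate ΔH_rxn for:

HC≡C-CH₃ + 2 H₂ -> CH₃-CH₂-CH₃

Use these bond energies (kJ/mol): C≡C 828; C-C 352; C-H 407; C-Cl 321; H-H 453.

ΔH ≈ −246 kJ

Bonds broken (reactants):
  C≡C: 1 × 828 = 828
  C-C: 1 × 352 = 352
  C-H: 4 × 407 = 1628
  H-H: 2 × 453 = 906
  Σ(broken) = 3714 kJ
Bonds formed (products):
  C-C: 2 × 352 = 704
  C-H: 8 × 407 = 3256
  Σ(formed) = 3960 kJ
ΔH = Σ(broken) − Σ(formed) = 3714 − 3960 = −246 kJ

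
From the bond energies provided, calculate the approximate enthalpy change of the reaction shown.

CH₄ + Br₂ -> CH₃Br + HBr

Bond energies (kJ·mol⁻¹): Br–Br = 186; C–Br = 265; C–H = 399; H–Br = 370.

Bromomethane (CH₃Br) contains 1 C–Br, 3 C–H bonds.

Bonds broken (reactants):
  Br–Br: 1 × 186 = 186
  C–H: 4 × 399 = 1596
  Σ(broken) = 1782 kJ
Bonds formed (products):
  C–Br: 1 × 265 = 265
  C–H: 3 × 399 = 1197
  H–Br: 1 × 370 = 370
  Σ(formed) = 1832 kJ
ΔH = Σ(broken) − Σ(formed) = 1782 − 1832 = −50 kJ

ΔH ≈ −50 kJ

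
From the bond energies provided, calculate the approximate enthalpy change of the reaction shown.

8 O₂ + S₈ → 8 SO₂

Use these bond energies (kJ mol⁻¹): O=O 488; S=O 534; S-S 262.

ΔH ≈ −2544 kJ

Bonds broken (reactants):
  O=O: 8 × 488 = 3904
  S-S: 8 × 262 = 2096
  Σ(broken) = 6000 kJ
Bonds formed (products):
  S=O: 16 × 534 = 8544
  Σ(formed) = 8544 kJ
ΔH = Σ(broken) − Σ(formed) = 6000 − 8544 = −2544 kJ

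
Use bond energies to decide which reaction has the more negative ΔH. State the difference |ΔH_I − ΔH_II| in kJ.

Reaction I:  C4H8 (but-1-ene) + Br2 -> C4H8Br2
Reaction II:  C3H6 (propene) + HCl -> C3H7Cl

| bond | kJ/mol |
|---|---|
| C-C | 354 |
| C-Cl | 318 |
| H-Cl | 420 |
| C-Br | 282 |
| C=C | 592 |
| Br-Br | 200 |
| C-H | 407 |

Reaction I, by 59 kJ

Reaction I:
  Bonds broken (reactants):
    Br-Br: 1 × 200 = 200
    C-C: 2 × 354 = 708
    C-H: 8 × 407 = 3256
    C=C: 1 × 592 = 592
    Σ(broken) = 4756 kJ
  Bonds formed (products):
    C-Br: 2 × 282 = 564
    C-C: 3 × 354 = 1062
    C-H: 8 × 407 = 3256
    Σ(formed) = 4882 kJ
  ΔH_I = 4756 − 4882 = −126 kJ
Reaction II:
  Bonds broken (reactants):
    C-C: 1 × 354 = 354
    C-H: 6 × 407 = 2442
    C=C: 1 × 592 = 592
    H-Cl: 1 × 420 = 420
    Σ(broken) = 3808 kJ
  Bonds formed (products):
    C-C: 2 × 354 = 708
    C-Cl: 1 × 318 = 318
    C-H: 7 × 407 = 2849
    Σ(formed) = 3875 kJ
  ΔH_II = 3808 − 3875 = −67 kJ
ΔH_I − ΔH_II = −59 kJ, so reaction I has the more negative ΔH; |ΔH_I − ΔH_II| = 59 kJ.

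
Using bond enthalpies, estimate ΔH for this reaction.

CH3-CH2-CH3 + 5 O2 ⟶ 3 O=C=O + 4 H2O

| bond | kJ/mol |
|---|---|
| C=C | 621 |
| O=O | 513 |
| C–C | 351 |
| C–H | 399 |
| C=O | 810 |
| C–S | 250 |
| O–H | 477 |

Bonds broken (reactants):
  C–C: 2 × 351 = 702
  C–H: 8 × 399 = 3192
  O=O: 5 × 513 = 2565
  Σ(broken) = 6459 kJ
Bonds formed (products):
  C=O: 6 × 810 = 4860
  O–H: 8 × 477 = 3816
  Σ(formed) = 8676 kJ
ΔH = Σ(broken) − Σ(formed) = 6459 − 8676 = −2217 kJ

ΔH ≈ −2217 kJ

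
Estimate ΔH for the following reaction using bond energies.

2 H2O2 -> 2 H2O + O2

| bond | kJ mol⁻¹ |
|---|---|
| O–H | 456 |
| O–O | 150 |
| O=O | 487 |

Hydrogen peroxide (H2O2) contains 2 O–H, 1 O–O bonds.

Bonds broken (reactants):
  O–H: 4 × 456 = 1824
  O–O: 2 × 150 = 300
  Σ(broken) = 2124 kJ
Bonds formed (products):
  O–H: 4 × 456 = 1824
  O=O: 1 × 487 = 487
  Σ(formed) = 2311 kJ
ΔH = Σ(broken) − Σ(formed) = 2124 − 2311 = −187 kJ

ΔH ≈ −187 kJ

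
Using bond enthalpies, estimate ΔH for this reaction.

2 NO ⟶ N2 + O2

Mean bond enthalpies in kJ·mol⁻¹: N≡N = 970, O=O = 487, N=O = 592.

Bonds broken (reactants):
  N=O: 2 × 592 = 1184
  Σ(broken) = 1184 kJ
Bonds formed (products):
  N≡N: 1 × 970 = 970
  O=O: 1 × 487 = 487
  Σ(formed) = 1457 kJ
ΔH = Σ(broken) − Σ(formed) = 1184 − 1457 = −273 kJ

ΔH ≈ −273 kJ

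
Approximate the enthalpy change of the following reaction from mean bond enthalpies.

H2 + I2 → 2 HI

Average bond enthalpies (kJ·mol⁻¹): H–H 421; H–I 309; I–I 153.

Bonds broken (reactants):
  H–H: 1 × 421 = 421
  I–I: 1 × 153 = 153
  Σ(broken) = 574 kJ
Bonds formed (products):
  H–I: 2 × 309 = 618
  Σ(formed) = 618 kJ
ΔH = Σ(broken) − Σ(formed) = 574 − 618 = −44 kJ

ΔH ≈ −44 kJ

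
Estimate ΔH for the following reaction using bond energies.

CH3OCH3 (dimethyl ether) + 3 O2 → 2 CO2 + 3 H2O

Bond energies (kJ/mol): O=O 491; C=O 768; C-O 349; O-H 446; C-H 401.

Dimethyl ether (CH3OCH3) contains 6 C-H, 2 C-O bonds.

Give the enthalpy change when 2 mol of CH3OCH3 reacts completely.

Bonds broken (reactants):
  C-H: 6 × 401 = 2406
  C-O: 2 × 349 = 698
  O=O: 3 × 491 = 1473
  Σ(broken) = 4577 kJ
Bonds formed (products):
  C=O: 4 × 768 = 3072
  O-H: 6 × 446 = 2676
  Σ(formed) = 5748 kJ
ΔH = Σ(broken) − Σ(formed) = 4577 − 5748 = −1171 kJ
For 2× the reaction as written: 2 × (−1171) = −2342 kJ

ΔH = −2342 kJ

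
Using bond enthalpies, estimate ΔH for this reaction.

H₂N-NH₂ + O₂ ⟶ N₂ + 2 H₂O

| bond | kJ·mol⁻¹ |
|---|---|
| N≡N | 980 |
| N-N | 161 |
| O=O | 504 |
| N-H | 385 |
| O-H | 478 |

Bonds broken (reactants):
  N-H: 4 × 385 = 1540
  N-N: 1 × 161 = 161
  O=O: 1 × 504 = 504
  Σ(broken) = 2205 kJ
Bonds formed (products):
  N≡N: 1 × 980 = 980
  O-H: 4 × 478 = 1912
  Σ(formed) = 2892 kJ
ΔH = Σ(broken) − Σ(formed) = 2205 − 2892 = −687 kJ

ΔH ≈ −687 kJ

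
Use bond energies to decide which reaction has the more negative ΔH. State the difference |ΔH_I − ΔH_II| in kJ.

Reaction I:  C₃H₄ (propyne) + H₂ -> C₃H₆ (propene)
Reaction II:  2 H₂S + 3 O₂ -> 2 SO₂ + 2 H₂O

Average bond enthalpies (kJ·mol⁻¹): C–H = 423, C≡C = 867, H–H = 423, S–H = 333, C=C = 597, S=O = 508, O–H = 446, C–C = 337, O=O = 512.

Reaction I:
  Bonds broken (reactants):
    C≡C: 1 × 867 = 867
    C–C: 1 × 337 = 337
    C–H: 4 × 423 = 1692
    H–H: 1 × 423 = 423
    Σ(broken) = 3319 kJ
  Bonds formed (products):
    C–C: 1 × 337 = 337
    C–H: 6 × 423 = 2538
    C=C: 1 × 597 = 597
    Σ(formed) = 3472 kJ
  ΔH_I = 3319 − 3472 = −153 kJ
Reaction II:
  Bonds broken (reactants):
    O=O: 3 × 512 = 1536
    S–H: 4 × 333 = 1332
    Σ(broken) = 2868 kJ
  Bonds formed (products):
    O–H: 4 × 446 = 1784
    S=O: 4 × 508 = 2032
    Σ(formed) = 3816 kJ
  ΔH_II = 2868 − 3816 = −948 kJ
ΔH_I − ΔH_II = +795 kJ, so reaction II has the more negative ΔH; |ΔH_I − ΔH_II| = 795 kJ.

Reaction II, by 795 kJ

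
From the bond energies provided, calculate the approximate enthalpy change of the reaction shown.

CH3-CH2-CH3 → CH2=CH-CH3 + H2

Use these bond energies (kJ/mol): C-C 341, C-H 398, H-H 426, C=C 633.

Bonds broken (reactants):
  C-C: 2 × 341 = 682
  C-H: 8 × 398 = 3184
  Σ(broken) = 3866 kJ
Bonds formed (products):
  C-C: 1 × 341 = 341
  C-H: 6 × 398 = 2388
  C=C: 1 × 633 = 633
  H-H: 1 × 426 = 426
  Σ(formed) = 3788 kJ
ΔH = Σ(broken) − Σ(formed) = 3866 − 3788 = +78 kJ

ΔH ≈ +78 kJ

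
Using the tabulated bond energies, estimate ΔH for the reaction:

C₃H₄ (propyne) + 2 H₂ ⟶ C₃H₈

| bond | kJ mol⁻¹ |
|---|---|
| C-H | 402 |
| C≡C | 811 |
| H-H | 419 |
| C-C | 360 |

ΔH ≈ −319 kJ

Bonds broken (reactants):
  C≡C: 1 × 811 = 811
  C-C: 1 × 360 = 360
  C-H: 4 × 402 = 1608
  H-H: 2 × 419 = 838
  Σ(broken) = 3617 kJ
Bonds formed (products):
  C-C: 2 × 360 = 720
  C-H: 8 × 402 = 3216
  Σ(formed) = 3936 kJ
ΔH = Σ(broken) − Σ(formed) = 3617 − 3936 = −319 kJ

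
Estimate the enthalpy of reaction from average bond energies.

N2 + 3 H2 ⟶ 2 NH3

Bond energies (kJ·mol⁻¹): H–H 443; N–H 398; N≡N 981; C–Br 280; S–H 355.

Bonds broken (reactants):
  H–H: 3 × 443 = 1329
  N≡N: 1 × 981 = 981
  Σ(broken) = 2310 kJ
Bonds formed (products):
  N–H: 6 × 398 = 2388
  Σ(formed) = 2388 kJ
ΔH = Σ(broken) − Σ(formed) = 2310 − 2388 = −78 kJ

ΔH ≈ −78 kJ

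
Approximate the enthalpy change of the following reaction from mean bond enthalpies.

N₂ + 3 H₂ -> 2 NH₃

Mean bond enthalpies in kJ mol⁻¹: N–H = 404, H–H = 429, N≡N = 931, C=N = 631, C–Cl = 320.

ΔH ≈ −206 kJ

Bonds broken (reactants):
  H–H: 3 × 429 = 1287
  N≡N: 1 × 931 = 931
  Σ(broken) = 2218 kJ
Bonds formed (products):
  N–H: 6 × 404 = 2424
  Σ(formed) = 2424 kJ
ΔH = Σ(broken) − Σ(formed) = 2218 − 2424 = −206 kJ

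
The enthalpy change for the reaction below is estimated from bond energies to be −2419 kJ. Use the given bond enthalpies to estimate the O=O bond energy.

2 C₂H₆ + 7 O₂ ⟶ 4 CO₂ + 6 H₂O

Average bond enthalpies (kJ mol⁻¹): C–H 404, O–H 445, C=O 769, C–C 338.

Let D be the O=O bond energy.
Σ(broken) = 2×338 + 12×404 + 7×D = 5524 + 7D
Σ(formed) = 8×769 + 12×445 = 11492
ΔH = Σ(broken) − Σ(formed) = (5524 + 7D) − (11492) = −5968 + 7D
Setting this equal to −2419 kJ gives 7D = 3549, so D = 507 kJ/mol.

D(O=O) ≈ 507 kJ/mol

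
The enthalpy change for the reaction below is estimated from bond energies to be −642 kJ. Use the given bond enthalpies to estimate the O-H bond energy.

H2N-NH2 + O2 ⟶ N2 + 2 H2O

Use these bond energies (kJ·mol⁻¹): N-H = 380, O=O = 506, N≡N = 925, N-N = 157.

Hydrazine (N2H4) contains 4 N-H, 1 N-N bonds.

Let D be the O-H bond energy.
Σ(broken) = 4×380 + 1×157 + 1×506 = 2183
Σ(formed) = 1×925 + 4×D = 925 + 4D
ΔH = Σ(broken) − Σ(formed) = (2183) − (925 + 4D) = +1258 − 4D
Setting this equal to −642 kJ gives 4D = 1900, so D = 475 kJ/mol.

D(O-H) ≈ 475 kJ/mol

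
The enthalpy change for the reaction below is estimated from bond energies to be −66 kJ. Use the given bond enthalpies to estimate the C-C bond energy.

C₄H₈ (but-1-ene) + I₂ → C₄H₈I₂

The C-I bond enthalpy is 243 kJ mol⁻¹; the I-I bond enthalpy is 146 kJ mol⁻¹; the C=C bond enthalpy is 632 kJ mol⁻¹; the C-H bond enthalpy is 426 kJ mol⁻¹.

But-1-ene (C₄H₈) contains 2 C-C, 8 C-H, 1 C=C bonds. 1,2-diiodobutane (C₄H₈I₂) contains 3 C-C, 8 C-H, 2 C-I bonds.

D(C-C) ≈ 358 kJ/mol

Let D be the C-C bond energy.
Σ(broken) = 2×D + 8×426 + 1×632 + 1×146 = 4186 + 2D
Σ(formed) = 3×D + 8×426 + 2×243 = 3894 + 3D
ΔH = Σ(broken) − Σ(formed) = (4186 + 2D) − (3894 + 3D) = +292 − D
Setting this equal to −66 kJ gives D = 358 kJ/mol.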